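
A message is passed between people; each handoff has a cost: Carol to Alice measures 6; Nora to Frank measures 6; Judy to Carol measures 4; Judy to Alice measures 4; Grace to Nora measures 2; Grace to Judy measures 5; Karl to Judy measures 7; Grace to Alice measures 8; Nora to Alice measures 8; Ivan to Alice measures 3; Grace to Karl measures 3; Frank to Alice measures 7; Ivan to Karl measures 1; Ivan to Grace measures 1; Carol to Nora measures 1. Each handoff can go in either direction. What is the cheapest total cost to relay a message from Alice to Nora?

A few of the Alice→Nora routes:
Alice - Judy - Carol - Nora: 4 + 4 + 1 = 9
Alice - Ivan - Karl - Grace - Nora: 3 + 1 + 3 + 2 = 9
Alice - Ivan - Grace - Nora: 3 + 1 + 2 = 6
Alice - Nora: 8
Alice - Carol - Nora: 6 + 1 = 7
Alice - Grace - Nora: 8 + 2 = 10
Shortest: 6.

6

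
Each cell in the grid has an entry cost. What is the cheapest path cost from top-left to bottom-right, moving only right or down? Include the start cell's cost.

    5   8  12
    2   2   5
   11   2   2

13

Take (0,0) (1,0) (1,1) (2,1) (2,2) for a total of 5 + 2 + 2 + 2 + 2 = 13.
(Top row then right column would cost 32.)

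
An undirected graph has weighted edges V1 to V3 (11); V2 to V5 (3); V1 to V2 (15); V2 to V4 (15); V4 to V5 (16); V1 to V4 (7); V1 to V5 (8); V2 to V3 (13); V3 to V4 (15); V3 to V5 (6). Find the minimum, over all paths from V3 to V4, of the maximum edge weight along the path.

Checking several routes:
V3 -> V5 -> V1 -> V4: max(6, 8, 7) = 8
V3 -> V1 -> V4: max(11, 7) = 11
V3 -> V2 -> V5 -> V1 -> V4: max(13, 3, 8, 7) = 13
Smallest bottleneck: 8.

8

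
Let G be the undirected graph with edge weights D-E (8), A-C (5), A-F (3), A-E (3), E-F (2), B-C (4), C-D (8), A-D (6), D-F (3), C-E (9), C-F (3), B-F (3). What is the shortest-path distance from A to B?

6

Comparing a few candidate routes:
A - C - B: 5 + 4 = 9
A - F - B: 3 + 3 = 6
A - E - F - B: 3 + 2 + 3 = 8
A - F - C - B: 3 + 3 + 4 = 10
The minimum is 6.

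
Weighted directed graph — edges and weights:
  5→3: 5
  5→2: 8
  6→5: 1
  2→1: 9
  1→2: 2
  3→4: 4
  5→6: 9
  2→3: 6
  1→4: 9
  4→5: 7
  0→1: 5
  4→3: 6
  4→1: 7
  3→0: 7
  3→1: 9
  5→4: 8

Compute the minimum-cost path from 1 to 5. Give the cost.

Routes from 1 to 5:
1-4-5: 9 + 7 = 16
1-2-3-4-5: 2 + 6 + 4 + 7 = 19
The minimum is 16.

16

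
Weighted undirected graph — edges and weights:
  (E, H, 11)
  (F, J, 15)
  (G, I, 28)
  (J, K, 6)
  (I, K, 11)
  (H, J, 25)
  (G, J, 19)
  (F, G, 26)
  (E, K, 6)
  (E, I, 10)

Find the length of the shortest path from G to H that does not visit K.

Routes from G to H avoiding K:
G -> J -> H: 19 + 25 = 44
G -> F -> J -> H: 26 + 15 + 25 = 66
G -> I -> E -> H: 28 + 10 + 11 = 49
Best route has total 44.

44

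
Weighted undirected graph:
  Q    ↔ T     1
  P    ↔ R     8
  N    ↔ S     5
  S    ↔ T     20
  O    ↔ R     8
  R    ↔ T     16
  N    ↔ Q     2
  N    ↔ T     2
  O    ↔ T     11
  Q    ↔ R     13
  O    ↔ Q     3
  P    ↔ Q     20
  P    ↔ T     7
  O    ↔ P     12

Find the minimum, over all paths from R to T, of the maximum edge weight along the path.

8

Some routes from R to T:
R - O - Q - T: max(8, 3, 1) = 8
R - P - T: max(8, 7) = 8
R - O - Q - N - T: max(8, 3, 2, 2) = 8
R - O - P - T: max(8, 12, 7) = 12
R - O - T: max(8, 11) = 11
R - P - O - Q - N - T: max(8, 12, 3, 2, 2) = 12
The minimum achievable maximum is 8.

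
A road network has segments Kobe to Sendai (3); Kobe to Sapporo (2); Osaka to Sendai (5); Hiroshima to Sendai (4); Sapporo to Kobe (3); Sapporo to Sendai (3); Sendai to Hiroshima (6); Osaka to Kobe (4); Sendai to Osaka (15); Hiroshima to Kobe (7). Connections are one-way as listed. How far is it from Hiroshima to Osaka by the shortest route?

19

Paths from Hiroshima to Osaka:
Hiroshima -> Kobe -> Sendai -> Osaka: 7 + 3 + 15 = 25
Hiroshima -> Kobe -> Sapporo -> Sendai -> Osaka: 7 + 2 + 3 + 15 = 27
Hiroshima -> Sendai -> Osaka: 4 + 15 = 19
The minimum is 19 mi.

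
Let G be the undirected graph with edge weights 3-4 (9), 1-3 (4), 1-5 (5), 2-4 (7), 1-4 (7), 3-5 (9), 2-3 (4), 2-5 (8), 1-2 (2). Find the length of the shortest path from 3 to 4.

Comparing a few candidate routes:
3 - 1 - 4: 4 + 7 = 11
3 - 2 - 4: 4 + 7 = 11
3 - 4: 9
The minimum is 9.

9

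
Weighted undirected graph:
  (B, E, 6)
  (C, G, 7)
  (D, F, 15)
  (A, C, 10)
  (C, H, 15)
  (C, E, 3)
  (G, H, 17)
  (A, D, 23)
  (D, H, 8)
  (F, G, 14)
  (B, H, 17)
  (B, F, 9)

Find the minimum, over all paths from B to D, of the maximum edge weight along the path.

Some routes from B to D:
B → E → C → G → H → D: max(6, 3, 7, 17, 8) = 17
B → F → D: max(9, 15) = 15
B → F → G → C → H → D: max(9, 14, 7, 15, 8) = 15
B → E → C → G → F → D: max(6, 3, 7, 14, 15) = 15
B → E → C → H → G → F → D: max(6, 3, 15, 17, 14, 15) = 17
B → E → C → H → D: max(6, 3, 15, 8) = 15
Smallest bottleneck: 15.

15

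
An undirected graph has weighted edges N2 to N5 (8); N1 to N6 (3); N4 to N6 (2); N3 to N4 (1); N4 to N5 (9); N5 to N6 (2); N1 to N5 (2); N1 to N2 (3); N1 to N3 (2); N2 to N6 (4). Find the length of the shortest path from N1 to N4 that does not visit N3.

A few of the N1→N4 routes:
N1 - N5 - N4: 2 + 9 = 11
N1 - N2 - N6 - N4: 3 + 4 + 2 = 9
N1 - N6 - N4: 3 + 2 = 5
N1 - N5 - N6 - N4: 2 + 2 + 2 = 6
Best route has total 5.

5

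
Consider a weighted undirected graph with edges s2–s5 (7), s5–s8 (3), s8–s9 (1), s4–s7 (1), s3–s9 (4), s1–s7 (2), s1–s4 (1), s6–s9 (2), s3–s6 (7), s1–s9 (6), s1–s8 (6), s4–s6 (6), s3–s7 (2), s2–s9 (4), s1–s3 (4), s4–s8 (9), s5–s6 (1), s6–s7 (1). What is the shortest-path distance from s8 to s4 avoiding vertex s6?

Comparing a few candidate routes:
s8 -> s9 -> s1 -> s4: 1 + 6 + 1 = 8
s8 -> s1 -> s4: 6 + 1 = 7
s8 -> s4: 9
s8 -> s1 -> s7 -> s4: 6 + 2 + 1 = 9
s8 -> s9 -> s3 -> s7 -> s4: 1 + 4 + 2 + 1 = 8
The minimum is 7.

7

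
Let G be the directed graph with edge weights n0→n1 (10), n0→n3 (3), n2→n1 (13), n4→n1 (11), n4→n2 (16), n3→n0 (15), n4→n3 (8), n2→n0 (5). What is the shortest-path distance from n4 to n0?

21

Paths from n4 to n0:
n4-n2-n0: 16 + 5 = 21
n4-n3-n0: 8 + 15 = 23
The minimum is 21.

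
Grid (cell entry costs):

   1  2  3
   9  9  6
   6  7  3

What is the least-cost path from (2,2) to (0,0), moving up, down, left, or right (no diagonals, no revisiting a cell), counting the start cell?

Best path: (2,2) → (1,2) → (0,2) → (0,1) → (0,0)
Cost: 3 + 6 + 3 + 2 + 1 = 15

15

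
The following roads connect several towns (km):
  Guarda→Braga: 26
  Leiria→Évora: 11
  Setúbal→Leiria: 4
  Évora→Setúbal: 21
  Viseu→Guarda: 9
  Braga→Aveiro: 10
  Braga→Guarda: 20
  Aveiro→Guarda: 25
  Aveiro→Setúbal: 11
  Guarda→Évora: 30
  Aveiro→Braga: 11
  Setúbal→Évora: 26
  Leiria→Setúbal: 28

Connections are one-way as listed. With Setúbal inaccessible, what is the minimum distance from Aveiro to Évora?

Candidate routes:
Aveiro→Braga→Guarda→Évora: 11 + 20 + 30 = 61
Aveiro→Guarda→Évora: 25 + 30 = 55
The minimum is 55 km.

55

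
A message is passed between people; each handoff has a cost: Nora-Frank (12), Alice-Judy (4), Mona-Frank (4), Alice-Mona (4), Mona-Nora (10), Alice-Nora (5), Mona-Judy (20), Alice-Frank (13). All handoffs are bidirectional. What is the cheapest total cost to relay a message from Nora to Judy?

A few of the Nora→Judy routes:
Nora -> Frank -> Alice -> Judy: 12 + 13 + 4 = 29
Nora -> Alice -> Mona -> Judy: 5 + 4 + 20 = 29
Nora -> Mona -> Alice -> Judy: 10 + 4 + 4 = 18
Nora -> Frank -> Mona -> Alice -> Judy: 12 + 4 + 4 + 4 = 24
Nora -> Alice -> Judy: 5 + 4 = 9
The minimum is 9.

9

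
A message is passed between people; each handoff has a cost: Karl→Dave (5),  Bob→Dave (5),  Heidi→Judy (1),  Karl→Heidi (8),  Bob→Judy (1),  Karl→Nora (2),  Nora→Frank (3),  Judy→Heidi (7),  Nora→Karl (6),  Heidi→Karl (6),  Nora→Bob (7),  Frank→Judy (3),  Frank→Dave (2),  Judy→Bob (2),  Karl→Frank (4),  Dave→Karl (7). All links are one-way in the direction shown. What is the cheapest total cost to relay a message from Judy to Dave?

A few of the Judy→Dave routes:
Judy → Bob → Dave: 2 + 5 = 7
Judy → Heidi → Karl → Dave: 7 + 6 + 5 = 18
Judy → Heidi → Karl → Frank → Dave: 7 + 6 + 4 + 2 = 19
Judy → Heidi → Karl → Nora → Frank → Dave: 7 + 6 + 2 + 3 + 2 = 20
Shortest: 7.

7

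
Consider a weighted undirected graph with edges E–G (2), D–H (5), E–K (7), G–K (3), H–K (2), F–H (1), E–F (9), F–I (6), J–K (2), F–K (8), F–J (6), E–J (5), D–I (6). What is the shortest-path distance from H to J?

4

Some routes from H to J:
H -> F -> J: 1 + 6 = 7
H -> K -> J: 2 + 2 = 4
H -> F -> K -> J: 1 + 8 + 2 = 11
Best route has total 4.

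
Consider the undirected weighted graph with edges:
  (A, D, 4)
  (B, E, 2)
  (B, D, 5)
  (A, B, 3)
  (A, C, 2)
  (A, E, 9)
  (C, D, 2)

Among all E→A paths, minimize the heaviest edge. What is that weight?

Paths from E to A:
E→B→D→A: max(2, 5, 4) = 5
E→B→A: max(2, 3) = 3
E→A: max(9) = 9
E→B→D→C→A: max(2, 5, 2, 2) = 5
Smallest bottleneck: 3.

3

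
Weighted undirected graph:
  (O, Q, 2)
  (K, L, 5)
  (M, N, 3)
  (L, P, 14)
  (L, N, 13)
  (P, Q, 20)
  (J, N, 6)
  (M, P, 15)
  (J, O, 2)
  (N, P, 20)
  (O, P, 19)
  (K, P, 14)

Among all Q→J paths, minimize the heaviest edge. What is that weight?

2

Some routes from Q to J:
Q-O-J: max(2, 2) = 2
Q-O-P-L-N-J: max(2, 19, 14, 13, 6) = 19
Q-P-N-J: max(20, 20, 6) = 20
Q-O-P-M-N-J: max(2, 19, 15, 3, 6) = 19
Q-P-M-N-J: max(20, 15, 3, 6) = 20
Q-O-P-K-L-N-J: max(2, 19, 14, 5, 13, 6) = 19
The minimum achievable maximum is 2.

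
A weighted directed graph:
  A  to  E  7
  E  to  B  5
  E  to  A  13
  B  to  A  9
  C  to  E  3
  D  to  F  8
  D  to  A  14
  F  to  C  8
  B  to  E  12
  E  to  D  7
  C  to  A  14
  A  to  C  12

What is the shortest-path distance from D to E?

Candidate routes:
D - A - C - E: 14 + 12 + 3 = 29
D - F - C - E: 8 + 8 + 3 = 19
D - F - C - A - E: 8 + 8 + 14 + 7 = 37
D - A - E: 14 + 7 = 21
The minimum is 19.

19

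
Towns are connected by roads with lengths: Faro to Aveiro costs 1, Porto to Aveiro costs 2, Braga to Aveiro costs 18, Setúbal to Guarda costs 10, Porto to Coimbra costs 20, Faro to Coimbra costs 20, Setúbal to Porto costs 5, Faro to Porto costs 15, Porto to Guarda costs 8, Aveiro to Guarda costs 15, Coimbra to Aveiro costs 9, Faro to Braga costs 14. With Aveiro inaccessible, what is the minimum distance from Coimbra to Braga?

Paths from Coimbra to Braga avoiding Aveiro:
Coimbra-Porto-Faro-Braga: 20 + 15 + 14 = 49
Coimbra-Faro-Braga: 20 + 14 = 34
Best route has total 34.

34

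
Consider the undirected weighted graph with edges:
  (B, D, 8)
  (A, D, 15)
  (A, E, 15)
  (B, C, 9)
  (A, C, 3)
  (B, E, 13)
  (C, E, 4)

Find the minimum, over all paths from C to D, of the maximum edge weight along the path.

A few of the C→D routes:
C - E - B - D: max(4, 13, 8) = 13
C - A - D: max(3, 15) = 15
C - A - E - B - D: max(3, 15, 13, 8) = 15
C - B - E - A - D: max(9, 13, 15, 15) = 15
C - B - D: max(9, 8) = 9
The minimum achievable maximum is 9.

9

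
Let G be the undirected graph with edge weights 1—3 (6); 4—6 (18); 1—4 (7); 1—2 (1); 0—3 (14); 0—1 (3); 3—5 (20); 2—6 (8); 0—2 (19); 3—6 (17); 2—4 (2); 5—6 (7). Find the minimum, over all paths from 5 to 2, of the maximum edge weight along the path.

8

A few of the 5→2 routes:
5→6→2: max(7, 8) = 8
5→6→3→0→1→4→2: max(7, 17, 14, 3, 7, 2) = 17
5→6→3→0→1→2: max(7, 17, 14, 3, 1) = 17
Smallest bottleneck: 8.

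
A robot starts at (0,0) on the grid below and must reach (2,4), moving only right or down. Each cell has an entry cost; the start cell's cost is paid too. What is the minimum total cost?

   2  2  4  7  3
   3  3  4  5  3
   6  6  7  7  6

25

One optimal route is [0,0] → [0,1] → [1,1] → [1,2] → [1,3] → [1,4] → [2,4].
Its cost is 2 + 2 + 3 + 4 + 5 + 3 + 6 = 25.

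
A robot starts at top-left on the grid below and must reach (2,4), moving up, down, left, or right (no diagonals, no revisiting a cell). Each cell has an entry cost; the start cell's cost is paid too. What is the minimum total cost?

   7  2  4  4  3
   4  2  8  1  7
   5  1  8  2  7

Path (0,0) (0,1) (0,2) (0,3) (1,3) (2,3) (2,4): 7 + 2 + 4 + 4 + 1 + 2 + 7 = 27.

27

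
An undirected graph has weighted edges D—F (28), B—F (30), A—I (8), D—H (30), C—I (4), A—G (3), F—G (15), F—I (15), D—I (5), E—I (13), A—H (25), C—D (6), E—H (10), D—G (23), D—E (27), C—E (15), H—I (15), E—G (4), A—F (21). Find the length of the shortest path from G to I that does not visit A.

17

Comparing a few candidate routes:
G-E-H-I: 4 + 10 + 15 = 29
G-D-I: 23 + 5 = 28
G-E-C-D-I: 4 + 15 + 6 + 5 = 30
G-F-I: 15 + 15 = 30
G-E-C-I: 4 + 15 + 4 = 23
G-E-I: 4 + 13 = 17
Best route has total 17.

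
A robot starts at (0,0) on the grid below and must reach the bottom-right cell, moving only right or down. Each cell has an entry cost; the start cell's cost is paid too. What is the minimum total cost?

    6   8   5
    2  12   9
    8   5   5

26

Best path: r0c0→r1c0→r2c0→r2c1→r2c2
Cost: 6 + 2 + 8 + 5 + 5 = 26
(Top row then right column would cost 33.)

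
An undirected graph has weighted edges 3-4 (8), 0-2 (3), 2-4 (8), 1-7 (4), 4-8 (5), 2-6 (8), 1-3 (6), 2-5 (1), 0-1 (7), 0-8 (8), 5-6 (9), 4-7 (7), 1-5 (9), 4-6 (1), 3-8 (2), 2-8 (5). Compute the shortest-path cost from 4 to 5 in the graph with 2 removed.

Routes from 4 to 5 avoiding 2:
4 - 7 - 1 - 5: 7 + 4 + 9 = 20
4 - 3 - 1 - 5: 8 + 6 + 9 = 23
4 - 8 - 0 - 1 - 5: 5 + 8 + 7 + 9 = 29
4 - 8 - 3 - 1 - 5: 5 + 2 + 6 + 9 = 22
4 - 3 - 8 - 0 - 1 - 5: 8 + 2 + 8 + 7 + 9 = 34
4 - 6 - 5: 1 + 9 = 10
Best route has total 10.

10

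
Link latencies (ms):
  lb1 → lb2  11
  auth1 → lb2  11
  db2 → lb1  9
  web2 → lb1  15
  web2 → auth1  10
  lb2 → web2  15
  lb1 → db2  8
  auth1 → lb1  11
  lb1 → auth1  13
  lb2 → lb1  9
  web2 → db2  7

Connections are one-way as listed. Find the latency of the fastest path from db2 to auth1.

22

Candidate routes:
db2 → lb1 → lb2 → web2 → auth1: 9 + 11 + 15 + 10 = 45
db2 → lb1 → auth1: 9 + 13 = 22
Shortest: 22 ms.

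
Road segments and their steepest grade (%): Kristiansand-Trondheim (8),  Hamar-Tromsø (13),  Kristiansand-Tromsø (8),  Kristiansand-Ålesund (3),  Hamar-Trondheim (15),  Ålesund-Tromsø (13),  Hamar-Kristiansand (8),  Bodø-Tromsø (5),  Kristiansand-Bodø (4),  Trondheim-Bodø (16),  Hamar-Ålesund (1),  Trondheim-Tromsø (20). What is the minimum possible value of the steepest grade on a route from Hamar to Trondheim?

Checking several routes:
Hamar→Ålesund→Kristiansand→Trondheim: max(1, 3, 8) = 8
Hamar→Kristiansand→Trondheim: max(8, 8) = 8
Hamar→Tromsø→Ålesund→Kristiansand→Trondheim: max(13, 13, 3, 8) = 13
Hamar→Tromsø→Kristiansand→Trondheim: max(13, 8, 8) = 13
Best route has worst link 8%.

8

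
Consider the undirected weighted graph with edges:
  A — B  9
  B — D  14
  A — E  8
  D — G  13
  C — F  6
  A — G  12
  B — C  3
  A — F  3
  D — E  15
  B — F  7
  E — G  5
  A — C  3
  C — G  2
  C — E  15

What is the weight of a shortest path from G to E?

Checking several routes:
G -> E: 5
G -> C -> E: 2 + 15 = 17
G -> C -> A -> E: 2 + 3 + 8 = 13
Shortest: 5.

5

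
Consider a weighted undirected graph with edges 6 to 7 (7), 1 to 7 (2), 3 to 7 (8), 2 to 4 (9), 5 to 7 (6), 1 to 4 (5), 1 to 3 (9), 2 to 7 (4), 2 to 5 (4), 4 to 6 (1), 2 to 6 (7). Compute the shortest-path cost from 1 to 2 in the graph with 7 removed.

Routes from 1 to 2 avoiding 7:
1 → 4 → 2: 5 + 9 = 14
1 → 4 → 6 → 2: 5 + 1 + 7 = 13
Shortest: 13.

13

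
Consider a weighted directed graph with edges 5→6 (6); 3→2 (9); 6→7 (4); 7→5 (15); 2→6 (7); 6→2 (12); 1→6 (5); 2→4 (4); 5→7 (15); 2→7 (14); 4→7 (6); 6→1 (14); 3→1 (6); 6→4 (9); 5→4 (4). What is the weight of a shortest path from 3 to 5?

30

Checking several routes:
3 -> 1 -> 6 -> 4 -> 7 -> 5: 6 + 5 + 9 + 6 + 15 = 41
3 -> 2 -> 6 -> 7 -> 5: 9 + 7 + 4 + 15 = 35
3 -> 2 -> 6 -> 4 -> 7 -> 5: 9 + 7 + 9 + 6 + 15 = 46
3 -> 2 -> 7 -> 5: 9 + 14 + 15 = 38
3 -> 2 -> 4 -> 7 -> 5: 9 + 4 + 6 + 15 = 34
3 -> 1 -> 6 -> 7 -> 5: 6 + 5 + 4 + 15 = 30
Shortest: 30.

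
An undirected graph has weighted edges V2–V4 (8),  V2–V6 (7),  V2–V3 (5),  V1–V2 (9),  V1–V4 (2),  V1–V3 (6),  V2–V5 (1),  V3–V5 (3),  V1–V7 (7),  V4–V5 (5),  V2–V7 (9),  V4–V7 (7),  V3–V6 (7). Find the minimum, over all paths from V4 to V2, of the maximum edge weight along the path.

Some routes from V4 to V2:
V4-V1-V3-V5-V2: max(2, 6, 3, 1) = 6
V4-V5-V2: max(5, 1) = 5
V4-V5-V3-V2: max(5, 3, 5) = 5
V4-V7-V1-V3-V2: max(7, 7, 6, 5) = 7
V4-V1-V3-V2: max(2, 6, 5) = 6
The minimum achievable maximum is 5.

5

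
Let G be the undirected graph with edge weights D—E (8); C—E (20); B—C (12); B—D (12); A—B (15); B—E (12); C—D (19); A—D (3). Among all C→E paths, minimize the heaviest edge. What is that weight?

Comparing a few candidate routes:
C -> B -> A -> D -> E: max(12, 15, 3, 8) = 15
C -> B -> E: max(12, 12) = 12
C -> B -> D -> E: max(12, 12, 8) = 12
The minimum achievable maximum is 12.

12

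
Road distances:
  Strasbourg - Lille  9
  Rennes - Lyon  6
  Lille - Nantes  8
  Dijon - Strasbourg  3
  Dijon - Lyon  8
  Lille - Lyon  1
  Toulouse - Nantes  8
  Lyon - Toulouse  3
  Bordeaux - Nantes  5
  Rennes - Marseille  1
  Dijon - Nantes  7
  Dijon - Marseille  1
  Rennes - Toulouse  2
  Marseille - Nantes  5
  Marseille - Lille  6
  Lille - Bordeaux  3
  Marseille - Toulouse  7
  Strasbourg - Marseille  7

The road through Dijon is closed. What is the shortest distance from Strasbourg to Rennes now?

8

Comparing a few candidate routes:
Strasbourg -> Marseille -> Rennes: 7 + 1 = 8
Strasbourg -> Lille -> Lyon -> Toulouse -> Rennes: 9 + 1 + 3 + 2 = 15
Strasbourg -> Lille -> Marseille -> Rennes: 9 + 6 + 1 = 16
The minimum is 8.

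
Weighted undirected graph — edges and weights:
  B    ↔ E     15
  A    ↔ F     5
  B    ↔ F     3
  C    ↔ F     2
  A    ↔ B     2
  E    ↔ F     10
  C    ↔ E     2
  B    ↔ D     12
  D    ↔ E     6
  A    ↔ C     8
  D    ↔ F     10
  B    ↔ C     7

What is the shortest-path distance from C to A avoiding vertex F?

8

Checking several routes:
C - A: 8
C - B - A: 7 + 2 = 9
C - E - B - A: 2 + 15 + 2 = 19
The minimum is 8.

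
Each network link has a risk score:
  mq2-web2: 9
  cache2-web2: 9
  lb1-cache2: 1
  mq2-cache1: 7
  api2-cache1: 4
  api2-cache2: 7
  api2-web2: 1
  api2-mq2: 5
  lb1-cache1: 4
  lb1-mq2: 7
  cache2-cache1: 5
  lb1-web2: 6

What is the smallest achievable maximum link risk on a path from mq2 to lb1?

Some routes from mq2 to lb1:
mq2 -> api2 -> cache1 -> lb1: max(5, 4, 4) = 5
mq2 -> api2 -> web2 -> lb1: max(5, 1, 6) = 6
mq2 -> api2 -> cache1 -> cache2 -> lb1: max(5, 4, 5, 1) = 5
The minimum achievable maximum is 5.

5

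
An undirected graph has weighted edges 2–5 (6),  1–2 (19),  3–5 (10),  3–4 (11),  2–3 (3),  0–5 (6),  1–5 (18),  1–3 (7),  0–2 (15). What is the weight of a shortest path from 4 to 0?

Some routes from 4 to 0:
4 → 3 → 5 → 0: 11 + 10 + 6 = 27
4 → 3 → 2 → 5 → 0: 11 + 3 + 6 + 6 = 26
4 → 3 → 2 → 0: 11 + 3 + 15 = 29
4 → 3 → 1 → 5 → 0: 11 + 7 + 18 + 6 = 42
The minimum is 26.

26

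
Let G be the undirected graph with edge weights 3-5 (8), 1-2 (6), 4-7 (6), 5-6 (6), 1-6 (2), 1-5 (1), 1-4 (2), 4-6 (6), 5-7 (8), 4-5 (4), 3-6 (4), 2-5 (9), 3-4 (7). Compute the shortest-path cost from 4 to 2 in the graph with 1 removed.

13

Checking several routes:
4 - 7 - 5 - 2: 6 + 8 + 9 = 23
4 - 3 - 5 - 2: 7 + 8 + 9 = 24
4 - 6 - 5 - 2: 6 + 6 + 9 = 21
4 - 5 - 2: 4 + 9 = 13
The minimum is 13.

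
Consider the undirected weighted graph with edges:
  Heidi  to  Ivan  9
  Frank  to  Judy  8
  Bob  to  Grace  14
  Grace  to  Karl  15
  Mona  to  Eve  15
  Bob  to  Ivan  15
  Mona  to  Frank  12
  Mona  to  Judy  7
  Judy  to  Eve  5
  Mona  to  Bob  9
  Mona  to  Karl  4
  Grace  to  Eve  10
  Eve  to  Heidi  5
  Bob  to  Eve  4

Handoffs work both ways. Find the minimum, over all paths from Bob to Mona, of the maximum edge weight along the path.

Checking several routes:
Bob-Eve-Judy-Mona: max(4, 5, 7) = 7
Bob-Grace-Eve-Judy-Frank-Mona: max(14, 10, 5, 8, 12) = 14
Bob-Eve-Judy-Frank-Mona: max(4, 5, 8, 12) = 12
Bob-Mona: max(9) = 9
Smallest bottleneck: 7.

7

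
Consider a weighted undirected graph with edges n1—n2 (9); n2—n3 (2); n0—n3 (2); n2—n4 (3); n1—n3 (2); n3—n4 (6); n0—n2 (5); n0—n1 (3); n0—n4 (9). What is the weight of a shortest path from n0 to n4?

Some routes from n0 to n4:
n0→n1→n3→n4: 3 + 2 + 6 = 11
n0→n3→n2→n4: 2 + 2 + 3 = 7
n0→n2→n4: 5 + 3 = 8
n0→n4: 9
n0→n3→n4: 2 + 6 = 8
n0→n1→n3→n2→n4: 3 + 2 + 2 + 3 = 10
Shortest: 7.

7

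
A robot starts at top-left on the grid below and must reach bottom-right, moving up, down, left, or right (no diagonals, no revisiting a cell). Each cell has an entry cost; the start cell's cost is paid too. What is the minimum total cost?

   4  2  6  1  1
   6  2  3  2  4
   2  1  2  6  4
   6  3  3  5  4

One optimal route is [0,0] [0,1] [1,1] [2,1] [2,2] [3,2] [3,3] [3,4].
Its cost is 4 + 2 + 2 + 1 + 2 + 3 + 5 + 4 = 23.

23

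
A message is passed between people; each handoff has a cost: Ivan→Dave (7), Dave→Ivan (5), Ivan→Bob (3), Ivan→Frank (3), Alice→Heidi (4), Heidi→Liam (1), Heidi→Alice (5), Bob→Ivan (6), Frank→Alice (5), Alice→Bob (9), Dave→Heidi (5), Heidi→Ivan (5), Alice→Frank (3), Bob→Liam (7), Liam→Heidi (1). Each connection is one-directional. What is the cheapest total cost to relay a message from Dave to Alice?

Routes from Dave to Alice:
Dave -> Ivan -> Bob -> Liam -> Heidi -> Alice: 5 + 3 + 7 + 1 + 5 = 21
Dave -> Heidi -> Ivan -> Frank -> Alice: 5 + 5 + 3 + 5 = 18
Dave -> Ivan -> Frank -> Alice: 5 + 3 + 5 = 13
Dave -> Heidi -> Alice: 5 + 5 = 10
The minimum is 10.

10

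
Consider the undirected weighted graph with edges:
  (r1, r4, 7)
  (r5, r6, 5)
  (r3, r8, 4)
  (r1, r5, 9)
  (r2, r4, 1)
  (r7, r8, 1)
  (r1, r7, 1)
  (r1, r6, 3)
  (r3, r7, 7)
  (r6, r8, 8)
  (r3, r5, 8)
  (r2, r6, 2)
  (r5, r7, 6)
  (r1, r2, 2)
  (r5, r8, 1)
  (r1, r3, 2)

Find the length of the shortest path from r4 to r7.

Checking several routes:
r4 - r2 - r1 - r7: 1 + 2 + 1 = 4
r4 - r1 - r7: 7 + 1 = 8
r4 - r2 - r6 - r1 - r7: 1 + 2 + 3 + 1 = 7
Best route has total 4.

4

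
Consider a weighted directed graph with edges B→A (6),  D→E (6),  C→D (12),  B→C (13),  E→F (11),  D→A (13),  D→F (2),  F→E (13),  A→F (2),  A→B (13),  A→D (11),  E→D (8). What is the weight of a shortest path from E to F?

Paths from E to F:
E-D-A-F: 8 + 13 + 2 = 23
E-D-F: 8 + 2 = 10
E-F: 11
Shortest: 10.

10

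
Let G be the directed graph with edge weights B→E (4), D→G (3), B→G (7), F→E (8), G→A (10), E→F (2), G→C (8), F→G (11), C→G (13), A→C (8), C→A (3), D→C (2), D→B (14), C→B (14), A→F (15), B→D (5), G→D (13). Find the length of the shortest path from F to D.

Candidate routes:
F -> G -> A -> C -> B -> D: 11 + 10 + 8 + 14 + 5 = 48
F -> G -> D: 11 + 13 = 24
F -> G -> C -> B -> D: 11 + 8 + 14 + 5 = 38
Shortest: 24.

24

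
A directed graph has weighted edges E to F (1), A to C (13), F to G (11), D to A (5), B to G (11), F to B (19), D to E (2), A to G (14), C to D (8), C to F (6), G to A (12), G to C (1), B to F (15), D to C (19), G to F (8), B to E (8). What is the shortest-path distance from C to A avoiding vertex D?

Routes from C to A avoiding D:
C - F - B - G - A: 6 + 19 + 11 + 12 = 48
C - F - G - A: 6 + 11 + 12 = 29
Shortest: 29.

29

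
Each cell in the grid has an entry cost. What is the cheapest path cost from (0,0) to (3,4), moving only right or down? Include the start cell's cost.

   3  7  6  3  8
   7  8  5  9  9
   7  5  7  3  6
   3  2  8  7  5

42

One optimal route is r0c0 r0c1 r0c2 r0c3 r1c3 r2c3 r2c4 r3c4.
Its cost is 3 + 7 + 6 + 3 + 9 + 3 + 6 + 5 = 42.
For comparison, the top-then-right route costs 47.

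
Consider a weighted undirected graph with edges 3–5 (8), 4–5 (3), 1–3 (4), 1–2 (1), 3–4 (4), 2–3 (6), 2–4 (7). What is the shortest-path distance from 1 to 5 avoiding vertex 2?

11

Paths from 1 to 5 avoiding 2:
1 -> 3 -> 4 -> 5: 4 + 4 + 3 = 11
1 -> 3 -> 5: 4 + 8 = 12
Shortest: 11.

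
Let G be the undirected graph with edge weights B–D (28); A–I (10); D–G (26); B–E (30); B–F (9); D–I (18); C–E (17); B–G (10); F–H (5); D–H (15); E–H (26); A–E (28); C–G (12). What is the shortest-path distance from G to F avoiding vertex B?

46

Candidate routes:
G → D → H → F: 26 + 15 + 5 = 46
G → C → E → H → F: 12 + 17 + 26 + 5 = 60
G → D → I → A → E → H → F: 26 + 18 + 10 + 28 + 26 + 5 = 113
G → C → E → A → I → D → H → F: 12 + 17 + 28 + 10 + 18 + 15 + 5 = 105
Best route has total 46.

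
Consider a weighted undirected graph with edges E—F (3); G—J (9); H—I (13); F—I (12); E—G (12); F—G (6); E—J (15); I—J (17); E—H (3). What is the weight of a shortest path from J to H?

A few of the J→H routes:
J - G - E - H: 9 + 12 + 3 = 24
J - G - F - E - H: 9 + 6 + 3 + 3 = 21
J - E - H: 15 + 3 = 18
Shortest: 18.

18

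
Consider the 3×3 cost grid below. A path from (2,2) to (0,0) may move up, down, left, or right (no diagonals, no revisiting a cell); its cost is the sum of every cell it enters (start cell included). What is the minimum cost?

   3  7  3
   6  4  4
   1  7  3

Cheapest: (2,2) (1,2) (0,2) (0,1) (0,0)
  3 + 4 + 3 + 7 + 3 = 20

20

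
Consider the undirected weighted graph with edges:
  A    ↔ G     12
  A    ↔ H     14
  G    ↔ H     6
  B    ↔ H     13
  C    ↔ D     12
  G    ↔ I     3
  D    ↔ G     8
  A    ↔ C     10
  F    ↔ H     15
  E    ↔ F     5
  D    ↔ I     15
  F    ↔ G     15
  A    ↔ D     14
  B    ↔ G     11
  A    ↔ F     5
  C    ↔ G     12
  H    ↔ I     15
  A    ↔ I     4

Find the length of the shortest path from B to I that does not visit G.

28

Some routes from B to I avoiding G:
B→H→A→D→I: 13 + 14 + 14 + 15 = 56
B→H→F→A→I: 13 + 15 + 5 + 4 = 37
B→H→F→A→D→I: 13 + 15 + 5 + 14 + 15 = 62
B→H→A→I: 13 + 14 + 4 = 31
B→H→I: 13 + 15 = 28
The minimum is 28.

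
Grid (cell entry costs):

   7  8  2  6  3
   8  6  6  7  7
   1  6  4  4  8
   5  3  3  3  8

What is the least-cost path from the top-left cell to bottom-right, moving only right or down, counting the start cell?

Best path: r0c0 r1c0 r2c0 r3c0 r3c1 r3c2 r3c3 r3c4
Cost: 7 + 8 + 1 + 5 + 3 + 3 + 3 + 8 = 38

38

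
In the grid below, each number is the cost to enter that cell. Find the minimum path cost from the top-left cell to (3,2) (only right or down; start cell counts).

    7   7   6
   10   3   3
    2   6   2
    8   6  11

Take r0c0→r0c1→r1c1→r1c2→r2c2→r3c2 for a total of 7 + 7 + 3 + 3 + 2 + 11 = 33.
For comparison, the top-then-right route costs 36.

33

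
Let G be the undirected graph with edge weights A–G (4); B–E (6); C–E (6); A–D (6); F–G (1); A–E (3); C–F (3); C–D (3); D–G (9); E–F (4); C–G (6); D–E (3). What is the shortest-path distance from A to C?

A few of the A→C routes:
A -> G -> F -> C: 4 + 1 + 3 = 8
A -> E -> C: 3 + 6 = 9
A -> E -> D -> C: 3 + 3 + 3 = 9
A -> G -> C: 4 + 6 = 10
A -> D -> C: 6 + 3 = 9
Best route has total 8.

8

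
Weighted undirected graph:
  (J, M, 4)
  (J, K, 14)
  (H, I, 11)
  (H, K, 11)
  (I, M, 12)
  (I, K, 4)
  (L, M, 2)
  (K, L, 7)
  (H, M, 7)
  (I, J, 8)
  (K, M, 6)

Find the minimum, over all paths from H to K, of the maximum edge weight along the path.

A few of the H→K routes:
H-M-L-K: max(7, 2, 7) = 7
H-M-K: max(7, 6) = 7
H-I-J-M-L-K: max(11, 8, 4, 2, 7) = 11
H-K: max(11) = 11
H-M-J-I-K: max(7, 4, 8, 4) = 8
The minimum achievable maximum is 7.

7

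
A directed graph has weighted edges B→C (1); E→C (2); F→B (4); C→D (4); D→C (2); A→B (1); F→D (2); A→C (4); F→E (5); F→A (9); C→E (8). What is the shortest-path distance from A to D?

6

Routes from A to D:
A - B - C - D: 1 + 1 + 4 = 6
A - C - D: 4 + 4 = 8
Shortest: 6.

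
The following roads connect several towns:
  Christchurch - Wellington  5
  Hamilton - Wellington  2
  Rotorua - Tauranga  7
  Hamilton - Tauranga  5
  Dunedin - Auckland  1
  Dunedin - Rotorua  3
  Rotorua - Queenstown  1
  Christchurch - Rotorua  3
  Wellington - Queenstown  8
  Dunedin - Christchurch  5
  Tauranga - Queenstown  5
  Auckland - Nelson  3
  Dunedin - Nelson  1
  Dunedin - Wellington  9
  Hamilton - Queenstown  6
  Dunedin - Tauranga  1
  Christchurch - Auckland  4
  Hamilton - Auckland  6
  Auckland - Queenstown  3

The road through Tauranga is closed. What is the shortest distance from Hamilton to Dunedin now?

A few of the Hamilton→Dunedin routes:
Hamilton-Queenstown-Auckland-Dunedin: 6 + 3 + 1 = 10
Hamilton-Queenstown-Rotorua-Dunedin: 6 + 1 + 3 = 10
Hamilton-Auckland-Dunedin: 6 + 1 = 7
Hamilton-Auckland-Nelson-Dunedin: 6 + 3 + 1 = 10
The minimum is 7.

7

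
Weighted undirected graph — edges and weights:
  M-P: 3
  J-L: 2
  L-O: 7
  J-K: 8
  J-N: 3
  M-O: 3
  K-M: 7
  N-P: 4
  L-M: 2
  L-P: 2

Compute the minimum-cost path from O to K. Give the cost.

10

Checking several routes:
O→M→K: 3 + 7 = 10
O→L→M→K: 7 + 2 + 7 = 16
O→M→L→J→K: 3 + 2 + 2 + 8 = 15
O→L→J→K: 7 + 2 + 8 = 17
The minimum is 10.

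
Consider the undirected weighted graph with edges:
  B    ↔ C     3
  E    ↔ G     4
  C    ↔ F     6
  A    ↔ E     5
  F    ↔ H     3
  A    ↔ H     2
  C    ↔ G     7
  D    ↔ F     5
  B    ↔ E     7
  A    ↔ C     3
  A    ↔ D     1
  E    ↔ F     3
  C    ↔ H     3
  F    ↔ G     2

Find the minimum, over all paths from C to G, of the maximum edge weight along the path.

Checking several routes:
C → H → F → G: max(3, 3, 2) = 3
C → A → H → F → G: max(3, 2, 3, 2) = 3
C → A → H → F → E → G: max(3, 2, 3, 3, 4) = 4
Smallest bottleneck: 3.

3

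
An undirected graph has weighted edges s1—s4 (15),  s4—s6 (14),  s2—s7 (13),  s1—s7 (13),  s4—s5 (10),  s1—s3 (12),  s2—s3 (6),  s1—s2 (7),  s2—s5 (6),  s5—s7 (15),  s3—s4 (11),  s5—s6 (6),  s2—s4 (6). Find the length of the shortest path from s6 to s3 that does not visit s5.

25

A few of the s6→s3 routes:
s6 → s4 → s2 → s1 → s3: 14 + 6 + 7 + 12 = 39
s6 → s4 → s1 → s3: 14 + 15 + 12 = 41
s6 → s4 → s2 → s3: 14 + 6 + 6 = 26
s6 → s4 → s3: 14 + 11 = 25
The minimum is 25.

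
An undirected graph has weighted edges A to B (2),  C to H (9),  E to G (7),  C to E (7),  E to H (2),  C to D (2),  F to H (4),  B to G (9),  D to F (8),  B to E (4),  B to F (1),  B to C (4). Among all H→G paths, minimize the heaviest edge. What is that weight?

Some routes from H to G:
H -> E -> G: max(2, 7) = 7
H -> F -> B -> C -> E -> G: max(4, 1, 4, 7, 7) = 7
H -> F -> D -> C -> E -> G: max(4, 8, 2, 7, 7) = 8
H -> F -> D -> C -> B -> E -> G: max(4, 8, 2, 4, 4, 7) = 8
H -> F -> B -> E -> G: max(4, 1, 4, 7) = 7
Best route has worst link 7.

7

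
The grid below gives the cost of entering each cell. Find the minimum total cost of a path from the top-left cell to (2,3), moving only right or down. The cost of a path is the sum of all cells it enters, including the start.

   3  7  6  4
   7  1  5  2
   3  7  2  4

Best path: [0,0] [0,1] [1,1] [1,2] [1,3] [2,3]
Cost: 3 + 7 + 1 + 5 + 2 + 4 = 22
For comparison, the top-then-right route costs 26.

22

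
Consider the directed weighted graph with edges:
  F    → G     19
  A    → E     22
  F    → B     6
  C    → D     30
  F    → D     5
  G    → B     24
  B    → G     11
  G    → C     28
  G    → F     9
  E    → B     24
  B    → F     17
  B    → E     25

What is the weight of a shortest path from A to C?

Routes from A to C:
A → E → B → G → C: 22 + 24 + 11 + 28 = 85
A → E → B → F → G → C: 22 + 24 + 17 + 19 + 28 = 110
Best route has total 85.

85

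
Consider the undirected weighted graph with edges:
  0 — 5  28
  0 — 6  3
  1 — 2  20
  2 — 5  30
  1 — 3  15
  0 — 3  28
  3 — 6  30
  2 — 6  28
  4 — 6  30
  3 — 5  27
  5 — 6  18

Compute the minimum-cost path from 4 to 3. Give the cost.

Checking several routes:
4 → 6 → 3: 30 + 30 = 60
4 → 6 → 0 → 3: 30 + 3 + 28 = 61
4 → 6 → 0 → 5 → 3: 30 + 3 + 28 + 27 = 88
4 → 6 → 5 → 3: 30 + 18 + 27 = 75
Shortest: 60.

60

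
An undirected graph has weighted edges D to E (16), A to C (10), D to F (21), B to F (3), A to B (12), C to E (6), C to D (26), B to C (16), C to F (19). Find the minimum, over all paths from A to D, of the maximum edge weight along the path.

Comparing a few candidate routes:
A -> B -> F -> C -> E -> D: max(12, 3, 19, 6, 16) = 19
A -> B -> C -> E -> D: max(12, 16, 6, 16) = 16
A -> C -> E -> D: max(10, 6, 16) = 16
The minimum achievable maximum is 16.

16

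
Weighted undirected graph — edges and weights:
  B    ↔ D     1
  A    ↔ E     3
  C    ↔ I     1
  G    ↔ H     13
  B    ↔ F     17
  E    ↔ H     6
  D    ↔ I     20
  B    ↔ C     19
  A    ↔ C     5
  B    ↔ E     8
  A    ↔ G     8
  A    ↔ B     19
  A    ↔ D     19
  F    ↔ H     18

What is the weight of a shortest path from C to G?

13

A few of the C→G routes:
C - A - E - H - G: 5 + 3 + 6 + 13 = 27
C - B - E - A - G: 19 + 8 + 3 + 8 = 38
C - A - G: 5 + 8 = 13
C - I - D - B - E - A - G: 1 + 20 + 1 + 8 + 3 + 8 = 41
Best route has total 13.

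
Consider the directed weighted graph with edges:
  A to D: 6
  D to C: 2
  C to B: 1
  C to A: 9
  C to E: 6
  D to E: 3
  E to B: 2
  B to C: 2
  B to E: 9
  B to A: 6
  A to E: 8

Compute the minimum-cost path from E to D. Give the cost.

14

Candidate routes:
E -> B -> C -> A -> D: 2 + 2 + 9 + 6 = 19
E -> B -> A -> D: 2 + 6 + 6 = 14
The minimum is 14.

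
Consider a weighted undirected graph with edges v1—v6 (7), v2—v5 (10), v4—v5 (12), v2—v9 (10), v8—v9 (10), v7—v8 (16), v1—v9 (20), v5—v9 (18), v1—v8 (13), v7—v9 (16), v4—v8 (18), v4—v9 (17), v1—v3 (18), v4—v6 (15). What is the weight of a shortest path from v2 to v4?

A few of the v2→v4 routes:
v2 - v9 - v4: 10 + 17 = 27
v2 - v9 - v8 - v4: 10 + 10 + 18 = 38
v2 - v5 - v4: 10 + 12 = 22
Shortest: 22.

22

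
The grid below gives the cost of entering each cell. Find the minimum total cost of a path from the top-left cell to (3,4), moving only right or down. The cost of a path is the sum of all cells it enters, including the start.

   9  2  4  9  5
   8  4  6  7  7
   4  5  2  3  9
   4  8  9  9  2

Best path: [0,0] -> [0,1] -> [1,1] -> [2,1] -> [2,2] -> [2,3] -> [2,4] -> [3,4]
Cost: 9 + 2 + 4 + 5 + 2 + 3 + 9 + 2 = 36
For comparison, the top-then-right route costs 47.

36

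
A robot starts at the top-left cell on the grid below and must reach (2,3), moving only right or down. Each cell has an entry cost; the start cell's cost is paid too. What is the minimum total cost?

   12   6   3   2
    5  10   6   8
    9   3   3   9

Best path: r0c0 → r0c1 → r0c2 → r1c2 → r2c2 → r2c3
Cost: 12 + 6 + 3 + 6 + 3 + 9 = 39
For comparison, the top-then-right route costs 40.

39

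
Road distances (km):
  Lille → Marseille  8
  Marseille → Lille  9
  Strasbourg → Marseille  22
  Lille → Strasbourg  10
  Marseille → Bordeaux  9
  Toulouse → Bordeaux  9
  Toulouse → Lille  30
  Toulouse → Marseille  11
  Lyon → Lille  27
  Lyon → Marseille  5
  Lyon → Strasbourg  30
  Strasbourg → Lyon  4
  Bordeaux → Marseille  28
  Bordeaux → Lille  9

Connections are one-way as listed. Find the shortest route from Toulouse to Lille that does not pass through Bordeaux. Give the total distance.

20

Paths from Toulouse to Lille avoiding Bordeaux:
Toulouse → Marseille → Lille: 11 + 9 = 20
Toulouse → Lille: 30
Shortest: 20 km.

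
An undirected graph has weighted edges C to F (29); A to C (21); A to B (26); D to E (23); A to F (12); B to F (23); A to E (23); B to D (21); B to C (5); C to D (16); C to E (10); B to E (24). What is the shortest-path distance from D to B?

A few of the D→B routes:
D - B: 21
D - C - B: 16 + 5 = 21
D - E - C - B: 23 + 10 + 5 = 38
Best route has total 21.

21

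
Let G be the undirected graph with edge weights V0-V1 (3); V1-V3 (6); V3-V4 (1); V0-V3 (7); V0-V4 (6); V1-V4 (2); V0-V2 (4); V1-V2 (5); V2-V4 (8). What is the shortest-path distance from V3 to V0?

Some routes from V3 to V0:
V3 → V4 → V1 → V0: 1 + 2 + 3 = 6
V3 → V0: 7
V3 → V1 → V0: 6 + 3 = 9
V3 → V4 → V0: 1 + 6 = 7
Shortest: 6.

6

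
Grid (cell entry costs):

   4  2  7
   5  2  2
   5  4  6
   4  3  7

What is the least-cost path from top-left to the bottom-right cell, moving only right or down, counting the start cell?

22

Path [0,0] → [0,1] → [1,1] → [2,1] → [3,1] → [3,2]: 4 + 2 + 2 + 4 + 3 + 7 = 22.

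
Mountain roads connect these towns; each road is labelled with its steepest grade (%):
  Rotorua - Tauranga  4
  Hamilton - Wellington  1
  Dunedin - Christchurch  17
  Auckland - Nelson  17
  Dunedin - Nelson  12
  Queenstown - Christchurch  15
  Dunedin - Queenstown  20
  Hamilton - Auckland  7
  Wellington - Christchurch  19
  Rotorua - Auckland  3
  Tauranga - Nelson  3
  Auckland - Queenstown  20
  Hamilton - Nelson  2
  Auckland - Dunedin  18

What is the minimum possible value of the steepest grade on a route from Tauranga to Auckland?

4

Some routes from Tauranga to Auckland:
Tauranga-Nelson-Auckland: max(3, 17) = 17
Tauranga-Rotorua-Auckland: max(4, 3) = 4
Tauranga-Nelson-Hamilton-Auckland: max(3, 2, 7) = 7
The minimum achievable maximum is 4%.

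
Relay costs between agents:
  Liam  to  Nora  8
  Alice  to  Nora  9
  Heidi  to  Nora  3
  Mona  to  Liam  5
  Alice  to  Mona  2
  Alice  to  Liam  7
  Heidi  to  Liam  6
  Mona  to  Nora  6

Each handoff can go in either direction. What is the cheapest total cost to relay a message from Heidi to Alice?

11

Checking several routes:
Heidi -> Nora -> Mona -> Alice: 3 + 6 + 2 = 11
Heidi -> Nora -> Liam -> Alice: 3 + 8 + 7 = 18
Heidi -> Liam -> Mona -> Alice: 6 + 5 + 2 = 13
Heidi -> Nora -> Liam -> Mona -> Alice: 3 + 8 + 5 + 2 = 18
Heidi -> Liam -> Alice: 6 + 7 = 13
Heidi -> Nora -> Alice: 3 + 9 = 12
Shortest: 11.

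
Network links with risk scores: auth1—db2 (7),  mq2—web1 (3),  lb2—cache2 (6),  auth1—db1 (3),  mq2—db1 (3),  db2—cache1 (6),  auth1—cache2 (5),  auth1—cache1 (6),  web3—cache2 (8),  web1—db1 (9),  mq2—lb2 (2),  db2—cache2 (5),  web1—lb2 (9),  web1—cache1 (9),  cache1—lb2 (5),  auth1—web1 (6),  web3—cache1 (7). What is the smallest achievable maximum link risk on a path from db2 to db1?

A few of the db2→db1 routes:
db2 - cache2 - lb2 - cache1 - auth1 - web1 - mq2 - db1: max(5, 6, 5, 6, 6, 3, 3) = 6
db2 - cache2 - auth1 - web1 - mq2 - db1: max(5, 5, 6, 3, 3) = 6
db2 - cache2 - lb2 - cache1 - auth1 - db1: max(5, 6, 5, 6, 3) = 6
db2 - cache2 - auth1 - cache1 - lb2 - mq2 - db1: max(5, 5, 6, 5, 2, 3) = 6
db2 - cache2 - auth1 - db1: max(5, 5, 3) = 5
The minimum achievable maximum is 5.

5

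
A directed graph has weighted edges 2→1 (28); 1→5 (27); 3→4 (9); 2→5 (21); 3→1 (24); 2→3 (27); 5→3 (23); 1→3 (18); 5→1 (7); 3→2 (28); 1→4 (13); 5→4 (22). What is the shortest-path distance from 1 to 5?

27

Candidate routes:
1→5: 27
1→3→2→5: 18 + 28 + 21 = 67
The minimum is 27.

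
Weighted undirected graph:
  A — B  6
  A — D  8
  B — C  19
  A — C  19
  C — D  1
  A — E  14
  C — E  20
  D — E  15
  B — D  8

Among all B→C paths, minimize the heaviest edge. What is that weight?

Checking several routes:
B→D→E→A→C: max(8, 15, 14, 19) = 19
B→D→A→C: max(8, 8, 19) = 19
B→D→C: max(8, 1) = 8
B→A→D→C: max(6, 8, 1) = 8
B→A→E→D→C: max(6, 14, 15, 1) = 15
B→A→C: max(6, 19) = 19
The minimum achievable maximum is 8.

8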